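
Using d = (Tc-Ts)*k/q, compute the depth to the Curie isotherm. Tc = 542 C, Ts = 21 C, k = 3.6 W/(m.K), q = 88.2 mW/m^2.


T_Curie - T_surf = 542 - 21 = 521 C
Convert q to W/m^2: 88.2 mW/m^2 = 0.0882 W/m^2
d = 521 * 3.6 / 0.0882 = 21265.31 m

21265.31


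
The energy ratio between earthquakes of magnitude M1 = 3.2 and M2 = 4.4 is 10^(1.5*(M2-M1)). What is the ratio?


M2 - M1 = 4.4 - 3.2 = 1.2
1.5 * 1.2 = 1.8
ratio = 10^1.8 = 63.1

63.1


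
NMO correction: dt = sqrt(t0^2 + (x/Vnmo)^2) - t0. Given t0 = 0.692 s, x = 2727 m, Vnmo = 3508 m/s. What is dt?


x/Vnmo = 2727/3508 = 0.777366
(x/Vnmo)^2 = 0.604298
t0^2 = 0.478864
sqrt(0.478864 + 0.604298) = 1.040751
dt = 1.040751 - 0.692 = 0.348751

0.348751


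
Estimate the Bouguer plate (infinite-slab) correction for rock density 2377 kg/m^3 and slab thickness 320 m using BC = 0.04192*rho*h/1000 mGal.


BC = 0.04192 * rho * h / 1000
= 0.04192 * 2377 * 320 / 1000
= 31.886 mGal

31.886


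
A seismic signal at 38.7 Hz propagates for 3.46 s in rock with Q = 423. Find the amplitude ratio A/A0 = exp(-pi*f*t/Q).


pi*f*t/Q = pi*38.7*3.46/423 = 0.994481
A/A0 = exp(-0.994481) = 0.369915

0.369915


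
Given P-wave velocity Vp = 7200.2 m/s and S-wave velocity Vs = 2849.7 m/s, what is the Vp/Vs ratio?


Vp/Vs = 7200.2 / 2849.7
= 2.5267

2.5267


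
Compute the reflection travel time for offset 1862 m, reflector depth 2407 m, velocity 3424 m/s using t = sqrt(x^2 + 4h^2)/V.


x^2 + 4h^2 = 1862^2 + 4*2407^2 = 3467044 + 23174596 = 26641640
sqrt(26641640) = 5161.554
t = 5161.554 / 3424 = 1.5075 s

1.5075


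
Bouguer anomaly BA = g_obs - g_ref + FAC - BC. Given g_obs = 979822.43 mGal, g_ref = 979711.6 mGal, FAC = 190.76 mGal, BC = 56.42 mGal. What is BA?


BA = g_obs - g_ref + FAC - BC
= 979822.43 - 979711.6 + 190.76 - 56.42
= 245.17 mGal

245.17


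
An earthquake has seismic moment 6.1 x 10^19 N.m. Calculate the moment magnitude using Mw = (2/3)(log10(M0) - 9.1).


log10(M0) = log10(6.1 x 10^19) = 19.7853
Mw = 2/3 * (19.7853 - 9.1)
= 2/3 * 10.6853
= 7.12

7.12


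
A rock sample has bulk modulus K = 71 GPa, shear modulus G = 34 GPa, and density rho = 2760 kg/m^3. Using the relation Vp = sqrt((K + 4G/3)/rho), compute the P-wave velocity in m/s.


First compute the effective modulus:
K + 4G/3 = 71e9 + 4*34e9/3 = 116333333333.33 Pa
Then divide by density:
116333333333.33 / 2760 = 42149758.4541 Pa/(kg/m^3)
Take the square root:
Vp = sqrt(42149758.4541) = 6492.28 m/s

6492.28


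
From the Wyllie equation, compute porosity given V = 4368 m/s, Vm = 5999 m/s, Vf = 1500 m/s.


1/V - 1/Vm = 1/4368 - 1/5999 = 6.224e-05
1/Vf - 1/Vm = 1/1500 - 1/5999 = 0.00049997
phi = 6.224e-05 / 0.00049997 = 0.1245

0.1245


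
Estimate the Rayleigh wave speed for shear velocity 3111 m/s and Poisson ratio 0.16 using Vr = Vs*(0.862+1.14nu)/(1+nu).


Numerator factor = 0.862 + 1.14*0.16 = 1.0444
Denominator = 1 + 0.16 = 1.16
Vr = 3111 * 1.0444 / 1.16 = 2800.97 m/s

2800.97


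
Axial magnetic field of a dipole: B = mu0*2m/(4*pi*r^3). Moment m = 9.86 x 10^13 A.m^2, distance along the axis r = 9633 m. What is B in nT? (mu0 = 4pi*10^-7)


m = 9.86 x 10^13 = 98600000000000 A.m^2
2m = 197200000000000 A.m^2
r^3 = 9633^3 = 893891239137
B = (4pi*10^-7) * 197200000000000 / (4*pi * 893891239137) * 1e9
= 247808828.515163 / 11232968599924.3 * 1e9
= 22060.8494 nT

22060.8494


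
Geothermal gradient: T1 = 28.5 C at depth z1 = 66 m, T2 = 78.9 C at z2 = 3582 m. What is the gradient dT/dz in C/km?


dT = 78.9 - 28.5 = 50.4 C
dz = 3582 - 66 = 3516 m
gradient = dT/dz * 1000 = 50.4/3516 * 1000 = 14.3345 C/km

14.3345


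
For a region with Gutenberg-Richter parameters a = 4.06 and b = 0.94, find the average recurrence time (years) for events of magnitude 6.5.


log10(N) = 4.06 - 0.94*6.5 = -2.05
N = 10^-2.05 = 0.008913
T = 1/N = 1/0.008913 = 112.2018 years

112.2018


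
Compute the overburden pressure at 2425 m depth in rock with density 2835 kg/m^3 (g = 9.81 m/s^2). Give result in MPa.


P = rho * g * z / 1e6
= 2835 * 9.81 * 2425 / 1e6
= 67442523.75 / 1e6
= 67.4425 MPa

67.4425


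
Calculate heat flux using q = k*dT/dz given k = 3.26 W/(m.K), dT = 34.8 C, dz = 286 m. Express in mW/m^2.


q = k * dT / dz * 1000
= 3.26 * 34.8 / 286 * 1000
= 0.396671 * 1000
= 396.6713 mW/m^2

396.6713


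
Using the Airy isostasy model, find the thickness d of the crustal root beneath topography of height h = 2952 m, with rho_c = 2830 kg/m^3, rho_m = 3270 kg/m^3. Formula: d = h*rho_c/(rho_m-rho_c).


rho_m - rho_c = 3270 - 2830 = 440
d = 2952 * 2830 / 440
= 8354160 / 440
= 18986.73 m

18986.73


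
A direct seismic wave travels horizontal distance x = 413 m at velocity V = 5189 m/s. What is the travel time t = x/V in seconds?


t = x / V
= 413 / 5189
= 0.0796 s

0.0796


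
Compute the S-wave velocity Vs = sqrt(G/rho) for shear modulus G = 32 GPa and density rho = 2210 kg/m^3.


Convert G to Pa: G = 32e9 Pa
Compute G/rho = 32e9 / 2210 = 14479638.009
Vs = sqrt(14479638.009) = 3805.21 m/s

3805.21


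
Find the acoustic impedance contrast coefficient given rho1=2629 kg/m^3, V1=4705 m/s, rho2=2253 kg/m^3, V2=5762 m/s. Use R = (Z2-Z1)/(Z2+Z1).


Z1 = 2629 * 4705 = 12369445
Z2 = 2253 * 5762 = 12981786
R = (12981786 - 12369445) / (12981786 + 12369445) = 612341 / 25351231 = 0.0242

0.0242


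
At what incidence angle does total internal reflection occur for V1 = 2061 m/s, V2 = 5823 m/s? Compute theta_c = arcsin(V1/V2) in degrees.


V1/V2 = 2061/5823 = 0.353941
theta_c = arcsin(0.353941) = 20.7286 degrees

20.7286


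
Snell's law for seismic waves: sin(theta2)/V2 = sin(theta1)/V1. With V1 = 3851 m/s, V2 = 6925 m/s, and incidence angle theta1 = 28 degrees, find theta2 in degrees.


sin(theta1) = sin(28 deg) = 0.469472
sin(theta2) = V2/V1 * sin(theta1) = 6925/3851 * 0.469472 = 0.84422
theta2 = arcsin(0.84422) = 57.5884 degrees

57.5884


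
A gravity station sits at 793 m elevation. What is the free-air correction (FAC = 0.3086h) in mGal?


FAC = 0.3086 * h
= 0.3086 * 793
= 244.7198 mGal

244.7198


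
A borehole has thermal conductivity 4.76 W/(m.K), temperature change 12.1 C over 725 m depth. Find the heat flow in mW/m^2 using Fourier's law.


q = k * dT / dz * 1000
= 4.76 * 12.1 / 725 * 1000
= 0.079443 * 1000
= 79.4428 mW/m^2

79.4428


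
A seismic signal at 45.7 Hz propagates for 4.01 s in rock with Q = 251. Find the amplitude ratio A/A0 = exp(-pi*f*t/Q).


pi*f*t/Q = pi*45.7*4.01/251 = 2.293701
A/A0 = exp(-2.293701) = 0.100892

0.100892


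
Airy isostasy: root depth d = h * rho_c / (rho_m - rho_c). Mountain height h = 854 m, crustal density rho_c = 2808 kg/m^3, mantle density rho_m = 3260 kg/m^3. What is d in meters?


rho_m - rho_c = 3260 - 2808 = 452
d = 854 * 2808 / 452
= 2398032 / 452
= 5305.38 m

5305.38


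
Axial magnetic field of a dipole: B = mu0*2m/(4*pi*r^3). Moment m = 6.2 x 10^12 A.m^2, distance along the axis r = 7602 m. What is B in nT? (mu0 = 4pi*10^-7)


m = 6.2 x 10^12 = 6200000000000 A.m^2
2m = 12400000000000 A.m^2
r^3 = 7602^3 = 439322651208
B = (4pi*10^-7) * 12400000000000 / (4*pi * 439322651208) * 1e9
= 15582299.561805 / 5520691254362.58 * 1e9
= 2822.5269 nT

2822.5269


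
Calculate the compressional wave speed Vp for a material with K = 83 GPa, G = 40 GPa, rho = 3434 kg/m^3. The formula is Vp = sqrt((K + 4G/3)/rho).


First compute the effective modulus:
K + 4G/3 = 83e9 + 4*40e9/3 = 136333333333.33 Pa
Then divide by density:
136333333333.33 / 3434 = 39701028.9264 Pa/(kg/m^3)
Take the square root:
Vp = sqrt(39701028.9264) = 6300.88 m/s

6300.88


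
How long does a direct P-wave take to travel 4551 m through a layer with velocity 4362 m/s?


t = x / V
= 4551 / 4362
= 1.0433 s

1.0433


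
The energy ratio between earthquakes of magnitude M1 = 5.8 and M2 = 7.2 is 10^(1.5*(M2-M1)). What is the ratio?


M2 - M1 = 7.2 - 5.8 = 1.4
1.5 * 1.4 = 2.1
ratio = 10^2.1 = 125.89

125.89


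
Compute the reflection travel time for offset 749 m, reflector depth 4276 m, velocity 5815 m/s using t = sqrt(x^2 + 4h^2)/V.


x^2 + 4h^2 = 749^2 + 4*4276^2 = 561001 + 73136704 = 73697705
sqrt(73697705) = 8584.7367
t = 8584.7367 / 5815 = 1.4763 s

1.4763


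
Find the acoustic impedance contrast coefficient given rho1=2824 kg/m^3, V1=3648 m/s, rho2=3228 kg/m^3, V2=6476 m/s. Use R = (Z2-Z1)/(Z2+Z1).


Z1 = 2824 * 3648 = 10301952
Z2 = 3228 * 6476 = 20904528
R = (20904528 - 10301952) / (20904528 + 10301952) = 10602576 / 31206480 = 0.3398

0.3398


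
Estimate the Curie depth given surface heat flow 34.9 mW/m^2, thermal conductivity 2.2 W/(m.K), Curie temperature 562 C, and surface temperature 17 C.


T_Curie - T_surf = 562 - 17 = 545 C
Convert q to W/m^2: 34.9 mW/m^2 = 0.0349 W/m^2
d = 545 * 2.2 / 0.0349 = 34355.3 m

34355.3


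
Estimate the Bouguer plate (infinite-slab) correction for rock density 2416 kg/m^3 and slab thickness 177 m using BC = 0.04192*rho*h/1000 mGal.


BC = 0.04192 * rho * h / 1000
= 0.04192 * 2416 * 177 / 1000
= 17.9263 mGal

17.9263


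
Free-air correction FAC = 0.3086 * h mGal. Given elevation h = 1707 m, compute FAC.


FAC = 0.3086 * h
= 0.3086 * 1707
= 526.7802 mGal

526.7802


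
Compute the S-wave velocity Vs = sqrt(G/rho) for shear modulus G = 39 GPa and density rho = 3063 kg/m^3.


Convert G to Pa: G = 39e9 Pa
Compute G/rho = 39e9 / 3063 = 12732615.0833
Vs = sqrt(12732615.0833) = 3568.28 m/s

3568.28


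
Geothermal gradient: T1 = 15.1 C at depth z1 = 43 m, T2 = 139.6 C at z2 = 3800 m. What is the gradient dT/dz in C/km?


dT = 139.6 - 15.1 = 124.5 C
dz = 3800 - 43 = 3757 m
gradient = dT/dz * 1000 = 124.5/3757 * 1000 = 33.1381 C/km

33.1381


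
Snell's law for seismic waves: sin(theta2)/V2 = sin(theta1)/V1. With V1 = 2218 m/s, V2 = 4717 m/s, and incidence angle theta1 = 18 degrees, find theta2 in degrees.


sin(theta1) = sin(18 deg) = 0.309017
sin(theta2) = V2/V1 * sin(theta1) = 4717/2218 * 0.309017 = 0.657184
theta2 = arcsin(0.657184) = 41.0854 degrees

41.0854


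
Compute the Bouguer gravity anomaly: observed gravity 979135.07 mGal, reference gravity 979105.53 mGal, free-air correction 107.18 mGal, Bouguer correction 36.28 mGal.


BA = g_obs - g_ref + FAC - BC
= 979135.07 - 979105.53 + 107.18 - 36.28
= 100.44 mGal

100.44


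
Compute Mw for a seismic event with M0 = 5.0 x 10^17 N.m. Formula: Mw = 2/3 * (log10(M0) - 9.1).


log10(M0) = log10(5.0 x 10^17) = 17.699
Mw = 2/3 * (17.699 - 9.1)
= 2/3 * 8.599
= 5.73

5.73


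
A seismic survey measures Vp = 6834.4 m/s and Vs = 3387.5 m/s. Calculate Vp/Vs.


Vp/Vs = 6834.4 / 3387.5
= 2.0175

2.0175


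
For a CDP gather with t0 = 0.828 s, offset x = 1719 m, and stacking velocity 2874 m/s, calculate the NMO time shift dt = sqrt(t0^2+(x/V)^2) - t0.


x/Vnmo = 1719/2874 = 0.598121
(x/Vnmo)^2 = 0.357749
t0^2 = 0.685584
sqrt(0.685584 + 0.357749) = 1.021437
dt = 1.021437 - 0.828 = 0.193437

0.193437


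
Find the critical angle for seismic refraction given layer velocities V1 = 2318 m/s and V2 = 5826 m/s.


V1/V2 = 2318/5826 = 0.397872
theta_c = arcsin(0.397872) = 23.4452 degrees

23.4452


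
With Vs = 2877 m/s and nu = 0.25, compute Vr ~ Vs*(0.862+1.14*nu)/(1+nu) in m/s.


Numerator factor = 0.862 + 1.14*0.25 = 1.147
Denominator = 1 + 0.25 = 1.25
Vr = 2877 * 1.147 / 1.25 = 2639.94 m/s

2639.94


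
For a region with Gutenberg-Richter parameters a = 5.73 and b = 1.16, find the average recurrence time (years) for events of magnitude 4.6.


log10(N) = 5.73 - 1.16*4.6 = 0.394
N = 10^0.394 = 2.477422
T = 1/N = 1/2.477422 = 0.4036 years

0.4036


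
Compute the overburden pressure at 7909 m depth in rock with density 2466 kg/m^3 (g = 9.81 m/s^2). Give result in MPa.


P = rho * g * z / 1e6
= 2466 * 9.81 * 7909 / 1e6
= 191330257.14 / 1e6
= 191.3303 MPa

191.3303


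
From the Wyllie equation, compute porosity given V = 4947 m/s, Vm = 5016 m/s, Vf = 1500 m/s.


1/V - 1/Vm = 1/4947 - 1/5016 = 2.78e-06
1/Vf - 1/Vm = 1/1500 - 1/5016 = 0.0004673
phi = 2.78e-06 / 0.0004673 = 0.006

0.006


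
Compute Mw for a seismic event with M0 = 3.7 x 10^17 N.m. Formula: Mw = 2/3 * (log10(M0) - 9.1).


log10(M0) = log10(3.7 x 10^17) = 17.5682
Mw = 2/3 * (17.5682 - 9.1)
= 2/3 * 8.4682
= 5.65

5.65


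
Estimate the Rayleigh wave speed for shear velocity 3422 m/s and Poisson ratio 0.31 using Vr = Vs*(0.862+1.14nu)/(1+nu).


Numerator factor = 0.862 + 1.14*0.31 = 1.2154
Denominator = 1 + 0.31 = 1.31
Vr = 3422 * 1.2154 / 1.31 = 3174.88 m/s

3174.88


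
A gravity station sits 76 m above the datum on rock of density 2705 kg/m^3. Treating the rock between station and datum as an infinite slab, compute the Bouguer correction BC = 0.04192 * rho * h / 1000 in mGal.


BC = 0.04192 * rho * h / 1000
= 0.04192 * 2705 * 76 / 1000
= 8.6179 mGal

8.6179


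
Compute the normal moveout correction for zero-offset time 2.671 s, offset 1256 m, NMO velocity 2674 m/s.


x/Vnmo = 1256/2674 = 0.469708
(x/Vnmo)^2 = 0.220626
t0^2 = 7.134241
sqrt(7.134241 + 0.220626) = 2.711986
dt = 2.711986 - 2.671 = 0.040986

0.040986


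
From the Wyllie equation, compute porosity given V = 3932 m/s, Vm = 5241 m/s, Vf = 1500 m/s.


1/V - 1/Vm = 1/3932 - 1/5241 = 6.352e-05
1/Vf - 1/Vm = 1/1500 - 1/5241 = 0.00047586
phi = 6.352e-05 / 0.00047586 = 0.1335

0.1335


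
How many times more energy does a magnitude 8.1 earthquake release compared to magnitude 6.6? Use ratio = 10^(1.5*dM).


M2 - M1 = 8.1 - 6.6 = 1.5
1.5 * 1.5 = 2.25
ratio = 10^2.25 = 177.83

177.83


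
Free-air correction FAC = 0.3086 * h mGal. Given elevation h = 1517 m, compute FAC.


FAC = 0.3086 * h
= 0.3086 * 1517
= 468.1462 mGal

468.1462


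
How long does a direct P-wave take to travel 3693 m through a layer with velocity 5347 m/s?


t = x / V
= 3693 / 5347
= 0.6907 s

0.6907


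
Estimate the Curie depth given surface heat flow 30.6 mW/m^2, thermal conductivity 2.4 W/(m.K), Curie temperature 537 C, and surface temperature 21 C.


T_Curie - T_surf = 537 - 21 = 516 C
Convert q to W/m^2: 30.6 mW/m^2 = 0.0306 W/m^2
d = 516 * 2.4 / 0.0306 = 40470.59 m

40470.59


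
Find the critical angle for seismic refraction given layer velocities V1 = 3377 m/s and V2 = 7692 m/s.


V1/V2 = 3377/7692 = 0.439028
theta_c = arcsin(0.439028) = 26.0419 degrees

26.0419


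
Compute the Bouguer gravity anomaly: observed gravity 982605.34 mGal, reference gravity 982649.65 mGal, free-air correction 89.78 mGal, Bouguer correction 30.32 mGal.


BA = g_obs - g_ref + FAC - BC
= 982605.34 - 982649.65 + 89.78 - 30.32
= 15.15 mGal

15.15


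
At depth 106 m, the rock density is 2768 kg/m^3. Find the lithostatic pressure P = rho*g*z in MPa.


P = rho * g * z / 1e6
= 2768 * 9.81 * 106 / 1e6
= 2878332.48 / 1e6
= 2.8783 MPa

2.8783


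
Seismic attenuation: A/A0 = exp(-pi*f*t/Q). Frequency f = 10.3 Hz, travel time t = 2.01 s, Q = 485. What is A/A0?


pi*f*t/Q = pi*10.3*2.01/485 = 0.134104
A/A0 = exp(-0.134104) = 0.874499

0.874499


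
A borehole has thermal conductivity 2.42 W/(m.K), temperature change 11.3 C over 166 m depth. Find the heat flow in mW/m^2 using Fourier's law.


q = k * dT / dz * 1000
= 2.42 * 11.3 / 166 * 1000
= 0.164735 * 1000
= 164.7349 mW/m^2

164.7349


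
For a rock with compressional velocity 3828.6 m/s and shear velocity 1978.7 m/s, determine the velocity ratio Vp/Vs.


Vp/Vs = 3828.6 / 1978.7
= 1.9349

1.9349


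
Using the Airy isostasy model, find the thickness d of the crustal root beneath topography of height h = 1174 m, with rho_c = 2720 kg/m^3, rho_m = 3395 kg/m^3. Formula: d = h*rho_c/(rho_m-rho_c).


rho_m - rho_c = 3395 - 2720 = 675
d = 1174 * 2720 / 675
= 3193280 / 675
= 4730.79 m

4730.79


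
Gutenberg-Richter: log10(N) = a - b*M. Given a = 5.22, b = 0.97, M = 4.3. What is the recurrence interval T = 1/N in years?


log10(N) = 5.22 - 0.97*4.3 = 1.049
N = 10^1.049 = 11.194379
T = 1/N = 1/11.194379 = 0.0893 years

0.0893


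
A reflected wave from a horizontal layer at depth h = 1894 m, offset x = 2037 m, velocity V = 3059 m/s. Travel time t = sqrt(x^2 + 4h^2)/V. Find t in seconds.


x^2 + 4h^2 = 2037^2 + 4*1894^2 = 4149369 + 14348944 = 18498313
sqrt(18498313) = 4300.9665
t = 4300.9665 / 3059 = 1.406 s

1.406


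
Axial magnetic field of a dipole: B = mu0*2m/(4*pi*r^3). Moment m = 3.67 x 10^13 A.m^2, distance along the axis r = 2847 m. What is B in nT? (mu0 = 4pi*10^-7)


m = 3.67 x 10^13 = 36700000000000 A.m^2
2m = 73400000000000 A.m^2
r^3 = 2847^3 = 23076099423
B = (4pi*10^-7) * 73400000000000 / (4*pi * 23076099423) * 1e9
= 92237160.309396 / 289982817683.22 * 1e9
= 318078.0194 nT

318078.0194


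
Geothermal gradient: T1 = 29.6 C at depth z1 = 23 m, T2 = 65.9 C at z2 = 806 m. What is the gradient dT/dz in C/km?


dT = 65.9 - 29.6 = 36.3 C
dz = 806 - 23 = 783 m
gradient = dT/dz * 1000 = 36.3/783 * 1000 = 46.3602 C/km

46.3602


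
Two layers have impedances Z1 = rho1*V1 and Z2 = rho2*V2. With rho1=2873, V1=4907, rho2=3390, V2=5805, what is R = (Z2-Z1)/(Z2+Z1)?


Z1 = 2873 * 4907 = 14097811
Z2 = 3390 * 5805 = 19678950
R = (19678950 - 14097811) / (19678950 + 14097811) = 5581139 / 33776761 = 0.1652

0.1652


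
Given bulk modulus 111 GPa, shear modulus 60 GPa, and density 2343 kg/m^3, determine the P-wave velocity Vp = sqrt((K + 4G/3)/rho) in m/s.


First compute the effective modulus:
K + 4G/3 = 111e9 + 4*60e9/3 = 191000000000.0 Pa
Then divide by density:
191000000000.0 / 2343 = 81519419.5476 Pa/(kg/m^3)
Take the square root:
Vp = sqrt(81519419.5476) = 9028.81 m/s

9028.81


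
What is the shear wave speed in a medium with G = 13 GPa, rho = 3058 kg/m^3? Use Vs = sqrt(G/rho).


Convert G to Pa: G = 13e9 Pa
Compute G/rho = 13e9 / 3058 = 4251144.5389
Vs = sqrt(4251144.5389) = 2061.83 m/s

2061.83


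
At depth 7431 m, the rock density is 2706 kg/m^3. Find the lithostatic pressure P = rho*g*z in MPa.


P = rho * g * z / 1e6
= 2706 * 9.81 * 7431 / 1e6
= 197262285.66 / 1e6
= 197.2623 MPa

197.2623


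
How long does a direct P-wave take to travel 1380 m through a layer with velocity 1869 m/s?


t = x / V
= 1380 / 1869
= 0.7384 s

0.7384


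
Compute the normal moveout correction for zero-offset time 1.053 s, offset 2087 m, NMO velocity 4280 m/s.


x/Vnmo = 2087/4280 = 0.487617
(x/Vnmo)^2 = 0.23777
t0^2 = 1.108809
sqrt(1.108809 + 0.23777) = 1.160422
dt = 1.160422 - 1.053 = 0.107422

0.107422


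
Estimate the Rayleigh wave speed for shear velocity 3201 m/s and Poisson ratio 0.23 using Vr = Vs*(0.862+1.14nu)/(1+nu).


Numerator factor = 0.862 + 1.14*0.23 = 1.1242
Denominator = 1 + 0.23 = 1.23
Vr = 3201 * 1.1242 / 1.23 = 2925.66 m/s

2925.66


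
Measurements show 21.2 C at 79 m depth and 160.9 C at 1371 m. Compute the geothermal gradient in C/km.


dT = 160.9 - 21.2 = 139.7 C
dz = 1371 - 79 = 1292 m
gradient = dT/dz * 1000 = 139.7/1292 * 1000 = 108.1269 C/km

108.1269


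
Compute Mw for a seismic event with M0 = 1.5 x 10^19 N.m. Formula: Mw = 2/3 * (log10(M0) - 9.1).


log10(M0) = log10(1.5 x 10^19) = 19.1761
Mw = 2/3 * (19.1761 - 9.1)
= 2/3 * 10.0761
= 6.72

6.72


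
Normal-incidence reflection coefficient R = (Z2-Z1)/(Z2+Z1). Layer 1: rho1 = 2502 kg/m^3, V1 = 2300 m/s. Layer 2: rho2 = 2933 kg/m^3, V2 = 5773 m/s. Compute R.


Z1 = 2502 * 2300 = 5754600
Z2 = 2933 * 5773 = 16932209
R = (16932209 - 5754600) / (16932209 + 5754600) = 11177609 / 22686809 = 0.4927

0.4927


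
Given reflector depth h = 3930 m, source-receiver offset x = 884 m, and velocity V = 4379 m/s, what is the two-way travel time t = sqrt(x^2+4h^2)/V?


x^2 + 4h^2 = 884^2 + 4*3930^2 = 781456 + 61779600 = 62561056
sqrt(62561056) = 7909.5547
t = 7909.5547 / 4379 = 1.8062 s

1.8062


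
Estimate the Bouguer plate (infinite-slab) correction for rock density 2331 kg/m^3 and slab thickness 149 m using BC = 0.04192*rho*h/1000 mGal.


BC = 0.04192 * rho * h / 1000
= 0.04192 * 2331 * 149 / 1000
= 14.5596 mGal

14.5596


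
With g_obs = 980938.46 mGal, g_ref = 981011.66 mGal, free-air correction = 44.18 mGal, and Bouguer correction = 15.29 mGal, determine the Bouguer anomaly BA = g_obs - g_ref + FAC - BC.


BA = g_obs - g_ref + FAC - BC
= 980938.46 - 981011.66 + 44.18 - 15.29
= -44.31 mGal

-44.31


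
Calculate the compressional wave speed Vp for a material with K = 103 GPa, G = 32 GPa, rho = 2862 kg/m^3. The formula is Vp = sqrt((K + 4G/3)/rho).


First compute the effective modulus:
K + 4G/3 = 103e9 + 4*32e9/3 = 145666666666.67 Pa
Then divide by density:
145666666666.67 / 2862 = 50896808.7584 Pa/(kg/m^3)
Take the square root:
Vp = sqrt(50896808.7584) = 7134.2 m/s

7134.2


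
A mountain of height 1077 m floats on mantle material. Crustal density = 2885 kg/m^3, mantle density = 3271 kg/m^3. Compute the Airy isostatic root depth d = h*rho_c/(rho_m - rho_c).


rho_m - rho_c = 3271 - 2885 = 386
d = 1077 * 2885 / 386
= 3107145 / 386
= 8049.6 m

8049.6


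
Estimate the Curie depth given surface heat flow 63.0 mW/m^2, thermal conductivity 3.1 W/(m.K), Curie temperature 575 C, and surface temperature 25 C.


T_Curie - T_surf = 575 - 25 = 550 C
Convert q to W/m^2: 63.0 mW/m^2 = 0.063 W/m^2
d = 550 * 3.1 / 0.063 = 27063.49 m

27063.49


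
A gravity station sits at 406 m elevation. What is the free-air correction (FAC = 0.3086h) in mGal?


FAC = 0.3086 * h
= 0.3086 * 406
= 125.2916 mGal

125.2916


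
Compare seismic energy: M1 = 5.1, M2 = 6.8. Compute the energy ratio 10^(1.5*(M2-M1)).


M2 - M1 = 6.8 - 5.1 = 1.7
1.5 * 1.7 = 2.55
ratio = 10^2.55 = 354.81

354.81


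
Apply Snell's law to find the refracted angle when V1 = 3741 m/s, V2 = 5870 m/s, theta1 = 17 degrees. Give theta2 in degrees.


sin(theta1) = sin(17 deg) = 0.292372
sin(theta2) = V2/V1 * sin(theta1) = 5870/3741 * 0.292372 = 0.45876
theta2 = arcsin(0.45876) = 27.3071 degrees

27.3071


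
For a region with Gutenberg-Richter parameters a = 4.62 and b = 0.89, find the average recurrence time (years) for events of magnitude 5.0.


log10(N) = 4.62 - 0.89*5.0 = 0.17
N = 10^0.17 = 1.479108
T = 1/N = 1/1.479108 = 0.6761 years

0.6761


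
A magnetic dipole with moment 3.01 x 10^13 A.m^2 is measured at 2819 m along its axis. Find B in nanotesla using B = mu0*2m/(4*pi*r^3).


m = 3.01 x 10^13 = 30100000000000 A.m^2
2m = 60200000000000 A.m^2
r^3 = 2819^3 = 22401919259
B = (4pi*10^-7) * 60200000000000 / (4*pi * 22401919259) * 1e9
= 75649551.098442 / 281510819881.54 * 1e9
= 268726.9751 nT

268726.9751


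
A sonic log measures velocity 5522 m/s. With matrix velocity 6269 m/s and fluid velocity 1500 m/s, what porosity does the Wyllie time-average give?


1/V - 1/Vm = 1/5522 - 1/6269 = 2.158e-05
1/Vf - 1/Vm = 1/1500 - 1/6269 = 0.00050715
phi = 2.158e-05 / 0.00050715 = 0.0425

0.0425


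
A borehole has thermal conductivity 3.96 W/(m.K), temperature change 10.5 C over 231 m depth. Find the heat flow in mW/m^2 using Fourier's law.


q = k * dT / dz * 1000
= 3.96 * 10.5 / 231 * 1000
= 0.18 * 1000
= 180.0 mW/m^2

180.0


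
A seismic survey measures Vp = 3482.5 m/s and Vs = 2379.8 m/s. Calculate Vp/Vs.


Vp/Vs = 3482.5 / 2379.8
= 1.4634

1.4634


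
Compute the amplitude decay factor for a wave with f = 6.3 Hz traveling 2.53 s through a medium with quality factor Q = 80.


pi*f*t/Q = pi*6.3*2.53/80 = 0.625923
A/A0 = exp(-0.625923) = 0.534768

0.534768


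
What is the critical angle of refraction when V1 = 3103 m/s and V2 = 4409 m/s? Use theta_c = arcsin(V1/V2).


V1/V2 = 3103/4409 = 0.703788
theta_c = arcsin(0.703788) = 44.7317 degrees

44.7317


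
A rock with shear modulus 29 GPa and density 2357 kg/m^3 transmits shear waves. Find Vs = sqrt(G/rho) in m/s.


Convert G to Pa: G = 29e9 Pa
Compute G/rho = 29e9 / 2357 = 12303775.9864
Vs = sqrt(12303775.9864) = 3507.67 m/s

3507.67


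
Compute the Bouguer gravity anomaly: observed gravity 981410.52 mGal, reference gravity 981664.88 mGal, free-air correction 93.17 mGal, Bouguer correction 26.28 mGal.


BA = g_obs - g_ref + FAC - BC
= 981410.52 - 981664.88 + 93.17 - 26.28
= -187.47 mGal

-187.47


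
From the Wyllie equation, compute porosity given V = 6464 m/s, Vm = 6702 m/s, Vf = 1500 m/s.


1/V - 1/Vm = 1/6464 - 1/6702 = 5.49e-06
1/Vf - 1/Vm = 1/1500 - 1/6702 = 0.00051746
phi = 5.49e-06 / 0.00051746 = 0.0106

0.0106


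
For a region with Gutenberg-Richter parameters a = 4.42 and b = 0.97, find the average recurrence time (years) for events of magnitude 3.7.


log10(N) = 4.42 - 0.97*3.7 = 0.831
N = 10^0.831 = 6.776415
T = 1/N = 1/6.776415 = 0.1476 years

0.1476


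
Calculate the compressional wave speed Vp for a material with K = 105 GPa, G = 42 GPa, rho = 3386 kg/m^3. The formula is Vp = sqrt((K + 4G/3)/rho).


First compute the effective modulus:
K + 4G/3 = 105e9 + 4*42e9/3 = 161000000000.0 Pa
Then divide by density:
161000000000.0 / 3386 = 47548730.065 Pa/(kg/m^3)
Take the square root:
Vp = sqrt(47548730.065) = 6895.56 m/s

6895.56


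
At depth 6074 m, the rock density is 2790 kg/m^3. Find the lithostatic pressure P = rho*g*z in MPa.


P = rho * g * z / 1e6
= 2790 * 9.81 * 6074 / 1e6
= 166244772.6 / 1e6
= 166.2448 MPa

166.2448


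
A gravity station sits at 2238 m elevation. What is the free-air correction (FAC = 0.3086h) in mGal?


FAC = 0.3086 * h
= 0.3086 * 2238
= 690.6468 mGal

690.6468


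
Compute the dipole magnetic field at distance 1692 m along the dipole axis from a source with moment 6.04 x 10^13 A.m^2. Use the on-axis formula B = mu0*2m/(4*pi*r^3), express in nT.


m = 6.04 x 10^13 = 60400000000000 A.m^2
2m = 120800000000000 A.m^2
r^3 = 1692^3 = 4843965888
B = (4pi*10^-7) * 120800000000000 / (4*pi * 4843965888) * 1e9
= 151801757.021459 / 60871070591.92 * 1e9
= 2493824.3331 nT

2493824.3331


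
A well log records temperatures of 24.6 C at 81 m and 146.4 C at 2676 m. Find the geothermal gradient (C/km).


dT = 146.4 - 24.6 = 121.8 C
dz = 2676 - 81 = 2595 m
gradient = dT/dz * 1000 = 121.8/2595 * 1000 = 46.9364 C/km

46.9364


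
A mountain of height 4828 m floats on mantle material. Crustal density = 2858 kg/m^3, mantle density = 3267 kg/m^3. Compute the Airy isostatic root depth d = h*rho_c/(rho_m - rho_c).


rho_m - rho_c = 3267 - 2858 = 409
d = 4828 * 2858 / 409
= 13798424 / 409
= 33736.98 m

33736.98


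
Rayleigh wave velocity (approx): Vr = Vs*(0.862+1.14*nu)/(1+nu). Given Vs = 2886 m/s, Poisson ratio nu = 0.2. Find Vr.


Numerator factor = 0.862 + 1.14*0.2 = 1.09
Denominator = 1 + 0.2 = 1.2
Vr = 2886 * 1.09 / 1.2 = 2621.45 m/s

2621.45


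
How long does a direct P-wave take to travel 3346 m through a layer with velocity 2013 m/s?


t = x / V
= 3346 / 2013
= 1.6622 s

1.6622


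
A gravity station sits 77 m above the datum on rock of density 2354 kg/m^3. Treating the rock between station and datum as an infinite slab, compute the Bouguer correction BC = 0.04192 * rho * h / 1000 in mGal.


BC = 0.04192 * rho * h / 1000
= 0.04192 * 2354 * 77 / 1000
= 7.5983 mGal

7.5983


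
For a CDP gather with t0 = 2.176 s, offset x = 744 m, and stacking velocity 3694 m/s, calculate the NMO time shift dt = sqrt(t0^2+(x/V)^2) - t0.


x/Vnmo = 744/3694 = 0.201408
(x/Vnmo)^2 = 0.040565
t0^2 = 4.734976
sqrt(4.734976 + 0.040565) = 2.185301
dt = 2.185301 - 2.176 = 0.009301

0.009301


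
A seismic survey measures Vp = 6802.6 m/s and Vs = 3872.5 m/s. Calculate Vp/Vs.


Vp/Vs = 6802.6 / 3872.5
= 1.7566

1.7566


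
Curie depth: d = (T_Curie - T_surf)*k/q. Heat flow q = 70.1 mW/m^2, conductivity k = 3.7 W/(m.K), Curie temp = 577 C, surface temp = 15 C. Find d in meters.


T_Curie - T_surf = 577 - 15 = 562 C
Convert q to W/m^2: 70.1 mW/m^2 = 0.0701 W/m^2
d = 562 * 3.7 / 0.0701 = 29663.34 m

29663.34


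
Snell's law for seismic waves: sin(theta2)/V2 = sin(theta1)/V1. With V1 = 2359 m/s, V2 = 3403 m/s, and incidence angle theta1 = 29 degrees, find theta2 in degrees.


sin(theta1) = sin(29 deg) = 0.48481
sin(theta2) = V2/V1 * sin(theta1) = 3403/2359 * 0.48481 = 0.699367
theta2 = arcsin(0.699367) = 44.3763 degrees

44.3763


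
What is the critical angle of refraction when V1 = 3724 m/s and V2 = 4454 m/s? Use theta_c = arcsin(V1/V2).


V1/V2 = 3724/4454 = 0.836102
theta_c = arcsin(0.836102) = 56.7308 degrees

56.7308


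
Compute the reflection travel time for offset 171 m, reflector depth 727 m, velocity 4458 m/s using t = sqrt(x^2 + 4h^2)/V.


x^2 + 4h^2 = 171^2 + 4*727^2 = 29241 + 2114116 = 2143357
sqrt(2143357) = 1464.0208
t = 1464.0208 / 4458 = 0.3284 s

0.3284


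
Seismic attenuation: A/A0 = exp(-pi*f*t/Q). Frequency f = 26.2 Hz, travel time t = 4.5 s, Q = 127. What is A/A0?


pi*f*t/Q = pi*26.2*4.5/127 = 2.916486
A/A0 = exp(-2.916486) = 0.054124

0.054124


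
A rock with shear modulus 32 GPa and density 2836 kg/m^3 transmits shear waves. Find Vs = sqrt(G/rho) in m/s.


Convert G to Pa: G = 32e9 Pa
Compute G/rho = 32e9 / 2836 = 11283497.8843
Vs = sqrt(11283497.8843) = 3359.09 m/s

3359.09


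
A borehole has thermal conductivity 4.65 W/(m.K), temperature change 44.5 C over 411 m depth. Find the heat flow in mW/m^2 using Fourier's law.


q = k * dT / dz * 1000
= 4.65 * 44.5 / 411 * 1000
= 0.503467 * 1000
= 503.4672 mW/m^2

503.4672


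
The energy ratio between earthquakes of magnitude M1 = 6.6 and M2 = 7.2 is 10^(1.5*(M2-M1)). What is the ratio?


M2 - M1 = 7.2 - 6.6 = 0.6
1.5 * 0.6 = 0.9
ratio = 10^0.9 = 7.94

7.94


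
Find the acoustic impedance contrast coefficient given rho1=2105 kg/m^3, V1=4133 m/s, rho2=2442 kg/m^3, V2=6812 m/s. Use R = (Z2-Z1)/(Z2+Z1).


Z1 = 2105 * 4133 = 8699965
Z2 = 2442 * 6812 = 16634904
R = (16634904 - 8699965) / (16634904 + 8699965) = 7934939 / 25334869 = 0.3132

0.3132


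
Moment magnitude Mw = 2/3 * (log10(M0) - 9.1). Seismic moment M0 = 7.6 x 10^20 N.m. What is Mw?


log10(M0) = log10(7.6 x 10^20) = 20.8808
Mw = 2/3 * (20.8808 - 9.1)
= 2/3 * 11.7808
= 7.85

7.85


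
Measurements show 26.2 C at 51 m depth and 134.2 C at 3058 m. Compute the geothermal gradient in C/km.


dT = 134.2 - 26.2 = 108.0 C
dz = 3058 - 51 = 3007 m
gradient = dT/dz * 1000 = 108.0/3007 * 1000 = 35.9162 C/km

35.9162


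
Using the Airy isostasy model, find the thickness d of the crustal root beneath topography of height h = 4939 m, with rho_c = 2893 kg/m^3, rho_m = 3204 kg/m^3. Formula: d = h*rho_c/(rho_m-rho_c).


rho_m - rho_c = 3204 - 2893 = 311
d = 4939 * 2893 / 311
= 14288527 / 311
= 45943.82 m

45943.82


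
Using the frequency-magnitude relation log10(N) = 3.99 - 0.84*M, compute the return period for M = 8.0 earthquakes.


log10(N) = 3.99 - 0.84*8.0 = -2.73
N = 10^-2.73 = 0.001862
T = 1/N = 1/0.001862 = 537.0318 years

537.0318


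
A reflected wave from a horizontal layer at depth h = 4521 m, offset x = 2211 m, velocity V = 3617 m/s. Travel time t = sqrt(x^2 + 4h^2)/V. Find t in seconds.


x^2 + 4h^2 = 2211^2 + 4*4521^2 = 4888521 + 81757764 = 86646285
sqrt(86646285) = 9308.3986
t = 9308.3986 / 3617 = 2.5735 s

2.5735


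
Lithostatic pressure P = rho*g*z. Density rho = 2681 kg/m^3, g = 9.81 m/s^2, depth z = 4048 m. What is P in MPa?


P = rho * g * z / 1e6
= 2681 * 9.81 * 4048 / 1e6
= 106464869.28 / 1e6
= 106.4649 MPa

106.4649


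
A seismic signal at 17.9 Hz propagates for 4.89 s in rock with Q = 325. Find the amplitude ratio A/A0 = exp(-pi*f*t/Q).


pi*f*t/Q = pi*17.9*4.89/325 = 0.846113
A/A0 = exp(-0.846113) = 0.429079

0.429079


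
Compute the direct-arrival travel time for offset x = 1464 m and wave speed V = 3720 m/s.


t = x / V
= 1464 / 3720
= 0.3935 s

0.3935


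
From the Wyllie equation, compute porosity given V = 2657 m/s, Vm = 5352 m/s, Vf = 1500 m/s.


1/V - 1/Vm = 1/2657 - 1/5352 = 0.00018952
1/Vf - 1/Vm = 1/1500 - 1/5352 = 0.00047982
phi = 0.00018952 / 0.00047982 = 0.395

0.395


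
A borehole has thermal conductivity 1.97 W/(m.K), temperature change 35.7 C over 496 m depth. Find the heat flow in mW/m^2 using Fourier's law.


q = k * dT / dz * 1000
= 1.97 * 35.7 / 496 * 1000
= 0.141792 * 1000
= 141.7923 mW/m^2

141.7923


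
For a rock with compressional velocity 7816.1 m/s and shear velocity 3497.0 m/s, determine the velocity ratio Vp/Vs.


Vp/Vs = 7816.1 / 3497.0
= 2.2351

2.2351


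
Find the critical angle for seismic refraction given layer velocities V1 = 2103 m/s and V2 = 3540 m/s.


V1/V2 = 2103/3540 = 0.594068
theta_c = arcsin(0.594068) = 36.4462 degrees

36.4462


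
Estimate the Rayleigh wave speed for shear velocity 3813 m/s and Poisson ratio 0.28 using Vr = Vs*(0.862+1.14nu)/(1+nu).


Numerator factor = 0.862 + 1.14*0.28 = 1.1812
Denominator = 1 + 0.28 = 1.28
Vr = 3813 * 1.1812 / 1.28 = 3518.68 m/s

3518.68


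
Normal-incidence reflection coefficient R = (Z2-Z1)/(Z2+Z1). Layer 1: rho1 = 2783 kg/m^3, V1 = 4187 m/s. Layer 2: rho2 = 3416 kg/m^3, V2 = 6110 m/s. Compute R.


Z1 = 2783 * 4187 = 11652421
Z2 = 3416 * 6110 = 20871760
R = (20871760 - 11652421) / (20871760 + 11652421) = 9219339 / 32524181 = 0.2835

0.2835


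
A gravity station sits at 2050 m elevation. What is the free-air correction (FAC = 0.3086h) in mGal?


FAC = 0.3086 * h
= 0.3086 * 2050
= 632.63 mGal

632.63


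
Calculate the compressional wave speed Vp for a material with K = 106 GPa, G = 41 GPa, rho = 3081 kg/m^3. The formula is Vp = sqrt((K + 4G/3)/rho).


First compute the effective modulus:
K + 4G/3 = 106e9 + 4*41e9/3 = 160666666666.67 Pa
Then divide by density:
160666666666.67 / 3081 = 52147571.1349 Pa/(kg/m^3)
Take the square root:
Vp = sqrt(52147571.1349) = 7221.33 m/s

7221.33


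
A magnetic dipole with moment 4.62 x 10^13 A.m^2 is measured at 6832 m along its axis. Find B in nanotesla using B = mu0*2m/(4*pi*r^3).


m = 4.62 x 10^13 = 46200000000000 A.m^2
2m = 92400000000000 A.m^2
r^3 = 6832^3 = 318891962368
B = (4pi*10^-7) * 92400000000000 / (4*pi * 318891962368) * 1e9
= 116113264.476679 / 4007314585056.57 * 1e9
= 28975.3305 nT

28975.3305


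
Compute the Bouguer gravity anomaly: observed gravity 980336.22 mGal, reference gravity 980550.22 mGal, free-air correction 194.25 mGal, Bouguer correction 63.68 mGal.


BA = g_obs - g_ref + FAC - BC
= 980336.22 - 980550.22 + 194.25 - 63.68
= -83.43 mGal

-83.43


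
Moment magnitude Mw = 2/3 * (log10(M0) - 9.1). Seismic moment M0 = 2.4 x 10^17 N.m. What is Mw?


log10(M0) = log10(2.4 x 10^17) = 17.3802
Mw = 2/3 * (17.3802 - 9.1)
= 2/3 * 8.2802
= 5.52

5.52


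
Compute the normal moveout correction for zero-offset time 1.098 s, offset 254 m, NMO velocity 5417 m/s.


x/Vnmo = 254/5417 = 0.046889
(x/Vnmo)^2 = 0.002199
t0^2 = 1.205604
sqrt(1.205604 + 0.002199) = 1.099001
dt = 1.099001 - 1.098 = 0.001001

0.001001


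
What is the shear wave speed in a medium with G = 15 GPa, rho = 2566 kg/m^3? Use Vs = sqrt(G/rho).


Convert G to Pa: G = 15e9 Pa
Compute G/rho = 15e9 / 2566 = 5845674.2011
Vs = sqrt(5845674.2011) = 2417.78 m/s

2417.78


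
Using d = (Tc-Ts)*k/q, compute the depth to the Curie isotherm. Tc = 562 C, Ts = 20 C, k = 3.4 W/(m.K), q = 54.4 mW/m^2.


T_Curie - T_surf = 562 - 20 = 542 C
Convert q to W/m^2: 54.4 mW/m^2 = 0.0544 W/m^2
d = 542 * 3.4 / 0.0544 = 33875.0 m

33875.0


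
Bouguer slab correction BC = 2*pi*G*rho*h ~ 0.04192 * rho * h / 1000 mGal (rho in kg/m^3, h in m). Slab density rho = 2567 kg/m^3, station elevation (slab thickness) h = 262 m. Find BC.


BC = 0.04192 * rho * h / 1000
= 0.04192 * 2567 * 262 / 1000
= 28.1935 mGal

28.1935


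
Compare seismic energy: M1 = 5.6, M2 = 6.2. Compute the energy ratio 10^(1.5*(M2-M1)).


M2 - M1 = 6.2 - 5.6 = 0.6
1.5 * 0.6 = 0.9
ratio = 10^0.9 = 7.94

7.94


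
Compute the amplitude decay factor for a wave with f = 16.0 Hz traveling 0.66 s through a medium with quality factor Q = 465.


pi*f*t/Q = pi*16.0*0.66/465 = 0.071345
A/A0 = exp(-0.071345) = 0.931141

0.931141


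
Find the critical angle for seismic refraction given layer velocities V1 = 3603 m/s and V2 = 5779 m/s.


V1/V2 = 3603/5779 = 0.623464
theta_c = arcsin(0.623464) = 38.5696 degrees

38.5696


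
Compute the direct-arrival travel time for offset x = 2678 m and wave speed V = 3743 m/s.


t = x / V
= 2678 / 3743
= 0.7155 s

0.7155


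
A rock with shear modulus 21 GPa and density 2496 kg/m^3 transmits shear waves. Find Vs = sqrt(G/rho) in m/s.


Convert G to Pa: G = 21e9 Pa
Compute G/rho = 21e9 / 2496 = 8413461.5385
Vs = sqrt(8413461.5385) = 2900.6 m/s

2900.6


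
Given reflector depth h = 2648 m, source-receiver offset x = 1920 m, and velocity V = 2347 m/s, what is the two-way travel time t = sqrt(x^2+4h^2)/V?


x^2 + 4h^2 = 1920^2 + 4*2648^2 = 3686400 + 28047616 = 31734016
sqrt(31734016) = 5633.2953
t = 5633.2953 / 2347 = 2.4002 s

2.4002


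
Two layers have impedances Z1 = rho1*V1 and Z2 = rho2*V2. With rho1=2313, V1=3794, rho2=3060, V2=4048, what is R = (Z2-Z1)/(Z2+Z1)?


Z1 = 2313 * 3794 = 8775522
Z2 = 3060 * 4048 = 12386880
R = (12386880 - 8775522) / (12386880 + 8775522) = 3611358 / 21162402 = 0.1706

0.1706


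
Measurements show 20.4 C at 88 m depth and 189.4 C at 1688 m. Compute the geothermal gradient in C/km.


dT = 189.4 - 20.4 = 169.0 C
dz = 1688 - 88 = 1600 m
gradient = dT/dz * 1000 = 169.0/1600 * 1000 = 105.625 C/km

105.625


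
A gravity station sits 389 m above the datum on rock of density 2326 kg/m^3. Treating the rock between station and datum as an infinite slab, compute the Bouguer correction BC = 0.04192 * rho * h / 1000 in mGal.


BC = 0.04192 * rho * h / 1000
= 0.04192 * 2326 * 389 / 1000
= 37.9298 mGal

37.9298


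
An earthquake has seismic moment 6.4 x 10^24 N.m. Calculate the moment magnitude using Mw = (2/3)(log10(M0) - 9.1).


log10(M0) = log10(6.4 x 10^24) = 24.8062
Mw = 2/3 * (24.8062 - 9.1)
= 2/3 * 15.7062
= 10.47

10.47


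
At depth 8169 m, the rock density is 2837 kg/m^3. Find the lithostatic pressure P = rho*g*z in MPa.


P = rho * g * z / 1e6
= 2837 * 9.81 * 8169 / 1e6
= 227351193.93 / 1e6
= 227.3512 MPa

227.3512


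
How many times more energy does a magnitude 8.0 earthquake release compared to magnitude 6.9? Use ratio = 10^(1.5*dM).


M2 - M1 = 8.0 - 6.9 = 1.1
1.5 * 1.1 = 1.65
ratio = 10^1.65 = 44.67

44.67


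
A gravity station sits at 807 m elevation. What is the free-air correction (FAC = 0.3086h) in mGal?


FAC = 0.3086 * h
= 0.3086 * 807
= 249.0402 mGal

249.0402


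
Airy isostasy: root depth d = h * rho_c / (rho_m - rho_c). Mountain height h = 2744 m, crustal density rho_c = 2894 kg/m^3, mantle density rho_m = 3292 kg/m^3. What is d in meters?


rho_m - rho_c = 3292 - 2894 = 398
d = 2744 * 2894 / 398
= 7941136 / 398
= 19952.6 m

19952.6


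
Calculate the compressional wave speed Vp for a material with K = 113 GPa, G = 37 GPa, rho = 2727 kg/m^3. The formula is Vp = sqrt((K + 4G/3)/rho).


First compute the effective modulus:
K + 4G/3 = 113e9 + 4*37e9/3 = 162333333333.33 Pa
Then divide by density:
162333333333.33 / 2727 = 59528175.0397 Pa/(kg/m^3)
Take the square root:
Vp = sqrt(59528175.0397) = 7715.45 m/s

7715.45


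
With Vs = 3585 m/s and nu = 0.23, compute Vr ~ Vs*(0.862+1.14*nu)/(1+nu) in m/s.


Numerator factor = 0.862 + 1.14*0.23 = 1.1242
Denominator = 1 + 0.23 = 1.23
Vr = 3585 * 1.1242 / 1.23 = 3276.63 m/s

3276.63


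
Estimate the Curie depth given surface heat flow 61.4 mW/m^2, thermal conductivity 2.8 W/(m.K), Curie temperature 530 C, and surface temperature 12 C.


T_Curie - T_surf = 530 - 12 = 518 C
Convert q to W/m^2: 61.4 mW/m^2 = 0.0614 W/m^2
d = 518 * 2.8 / 0.0614 = 23622.15 m

23622.15


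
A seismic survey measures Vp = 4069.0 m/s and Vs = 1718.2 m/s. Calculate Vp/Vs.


Vp/Vs = 4069.0 / 1718.2
= 2.3682

2.3682
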